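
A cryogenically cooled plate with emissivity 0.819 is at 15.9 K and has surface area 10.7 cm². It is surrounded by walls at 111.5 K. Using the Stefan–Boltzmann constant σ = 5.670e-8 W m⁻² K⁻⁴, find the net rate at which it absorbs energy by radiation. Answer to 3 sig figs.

Net gain ≈ 7.68×10⁻³ W

Area A = 10.7 cm² = 1.07×10⁻³ m².
Net radiated power P_net = εσA(T⁴ − T₀⁴) = 0.819×5.670×10⁻⁸×1.07×10⁻³×(15.9⁴ − 111.5⁴).
T⁴ − T₀⁴ = 63912.9 − 1.54561×10⁸ = -1.54497×10⁸ K⁴, so P_net = -7.68×10⁻³ W — negative, meaning a net gain of 7.68×10⁻³ W.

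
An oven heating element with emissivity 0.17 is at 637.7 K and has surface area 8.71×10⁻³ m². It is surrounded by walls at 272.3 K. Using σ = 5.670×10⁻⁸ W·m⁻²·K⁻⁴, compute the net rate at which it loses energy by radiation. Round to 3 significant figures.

Net loss ≈ 13.4 W

Area A = 8.71×10⁻³ m².
Net radiated power P_net = εσA(T⁴ − T₀⁴) = 0.17×5.670×10⁻⁸×8.71×10⁻³×(637.7⁴ − 272.3⁴).
T⁴ − T₀⁴ = 1.65373×10¹¹ − 5.49782×10⁹ = 1.59875×10¹¹ K⁴, so P_net = 13.4 W.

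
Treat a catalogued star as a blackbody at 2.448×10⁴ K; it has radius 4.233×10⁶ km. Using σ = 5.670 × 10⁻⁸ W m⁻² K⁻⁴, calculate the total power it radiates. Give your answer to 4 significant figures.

Surface area A = 4πR² = 4π(4.233×10⁹ m)² = 2.25168×10²⁰ m².
P = σAT⁴ = 5.670×10⁻⁸ × 2.25168×10²⁰ × (2.448×10⁴)⁴ = 4.585×10³⁰ W.

P ≈ 4.585×10³⁰ W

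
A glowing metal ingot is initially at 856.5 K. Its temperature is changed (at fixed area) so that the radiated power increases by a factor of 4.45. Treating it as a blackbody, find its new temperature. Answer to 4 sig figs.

T₂ ≈ 1244 K

P ∝ T⁴, so T₂/T₁ = (P₂/P₁)^(1/4) = (4.45)^(1/4) = 1.45241.
T₂ = 856.5 × 1.45241 = 1244 K.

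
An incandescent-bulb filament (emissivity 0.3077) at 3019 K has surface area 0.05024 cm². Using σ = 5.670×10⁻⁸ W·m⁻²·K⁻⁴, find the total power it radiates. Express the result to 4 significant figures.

Area A = 0.05024 cm² = 5.024×10⁻⁶ m².
P = εσAT⁴ = 0.3077 × 5.670×10⁻⁸ × 5.024×10⁻⁶ × (3019)⁴ = 7.281 W.

P ≈ 7.281 W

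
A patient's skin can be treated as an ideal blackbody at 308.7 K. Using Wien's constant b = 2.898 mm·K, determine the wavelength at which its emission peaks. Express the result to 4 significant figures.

Wien's displacement law: λ_max = b/T = (2.898×10⁻³ m·K)/(308.7 K) = 9.3878×10⁻⁶ m.
That is 9.388 μm, in the infrared range.

λ_max ≈ 9.388 μm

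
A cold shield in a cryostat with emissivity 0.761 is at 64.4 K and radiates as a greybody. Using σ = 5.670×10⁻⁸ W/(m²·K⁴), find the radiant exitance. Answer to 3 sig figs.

I ≈ 0.742 W/m²

Stefan–Boltzmann: I = εσT⁴ = 0.761 × 5.670×10⁻⁸ × (64.4)⁴ = 0.742 W/m².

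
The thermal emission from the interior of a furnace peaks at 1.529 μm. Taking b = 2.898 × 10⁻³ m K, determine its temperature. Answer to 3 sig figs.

T ≈ 1.90×10³ K

Wien's law gives T = b/λ_max = (2.898×10⁻³ m·K)/(1.529×10⁻⁶ m) = 1.90×10³ K.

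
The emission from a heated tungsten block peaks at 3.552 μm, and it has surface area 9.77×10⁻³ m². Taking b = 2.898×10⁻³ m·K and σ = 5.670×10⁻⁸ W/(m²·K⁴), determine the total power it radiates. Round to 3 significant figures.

Wien's law: T = b/λ_max = 2.898×10⁻³/3.552×10⁻⁶ = 815.878 K.
Area A = 9.77×10⁻³ m².
Then P = σAT⁴ = 5.670×10⁻⁸×9.77×10⁻³×(815.878)⁴ = 245 W.

P ≈ 245 W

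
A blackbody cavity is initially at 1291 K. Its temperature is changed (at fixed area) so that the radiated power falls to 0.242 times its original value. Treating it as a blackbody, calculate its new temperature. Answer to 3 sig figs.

T₂ ≈ 905 K

P ∝ T⁴, so T₂/T₁ = (P₂/P₁)^(1/4) = (0.242)^(1/4) = 0.701381.
T₂ = 1291 × 0.701381 = 905 K.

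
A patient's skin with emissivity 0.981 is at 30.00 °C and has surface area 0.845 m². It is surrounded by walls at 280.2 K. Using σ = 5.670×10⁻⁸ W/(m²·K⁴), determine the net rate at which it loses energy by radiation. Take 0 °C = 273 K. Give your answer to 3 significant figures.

Net loss ≈ 106 W

T = 30.00 °C + 273 = 303.00 K.
Area A = 0.845 m².
Net radiated power P_net = εσA(T⁴ − T₀⁴) = 0.981×5.670×10⁻⁸×0.845×(303.00⁴ − 280.2⁴).
T⁴ − T₀⁴ = 8.42889×10⁹ − 6.16414×10⁹ = 2.26475×10⁹ K⁴, so P_net = 106 W.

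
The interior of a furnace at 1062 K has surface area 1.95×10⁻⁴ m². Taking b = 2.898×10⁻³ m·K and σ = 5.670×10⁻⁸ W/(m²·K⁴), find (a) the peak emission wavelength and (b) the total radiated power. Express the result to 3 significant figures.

λ_max ≈ 2.73 μm; P ≈ 14.1 W

(a) λ_max = b/T = 2.898×10⁻³/1062 = 2.729×10⁻⁶ m = 2.73 μm.
Area A = 1.95×10⁻⁴ m².
(b) P = σAT⁴ = 5.670×10⁻⁸×1.95×10⁻⁴×(1062)⁴ = 14.1 W.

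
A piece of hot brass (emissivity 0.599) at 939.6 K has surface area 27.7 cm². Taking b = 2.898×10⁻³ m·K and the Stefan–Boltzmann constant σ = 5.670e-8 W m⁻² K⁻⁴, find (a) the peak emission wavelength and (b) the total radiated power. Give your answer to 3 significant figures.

(a) λ_max = b/T = 2.898×10⁻³/939.6 = 3.084×10⁻⁶ m = 3.08 μm.
Area A = 27.7 cm² = 2.77×10⁻³ m².
(b) P = εσAT⁴ = 0.599×5.670×10⁻⁸×2.77×10⁻³×(939.6)⁴ = 73.3 W.

λ_max ≈ 3.08 μm; P ≈ 73.3 W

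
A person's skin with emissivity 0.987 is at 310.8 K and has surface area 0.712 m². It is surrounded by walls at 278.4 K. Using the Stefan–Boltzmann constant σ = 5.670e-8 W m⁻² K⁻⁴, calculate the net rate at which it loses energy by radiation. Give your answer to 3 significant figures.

Net loss ≈ 132 W

Area A = 0.712 m².
Net radiated power P_net = εσA(T⁴ − T₀⁴) = 0.987×5.670×10⁻⁸×0.712×(310.8⁴ − 278.4⁴).
T⁴ − T₀⁴ = 9.33091×10⁹ − 6.00727×10⁹ = 3.32364×10⁹ K⁴, so P_net = 132 W.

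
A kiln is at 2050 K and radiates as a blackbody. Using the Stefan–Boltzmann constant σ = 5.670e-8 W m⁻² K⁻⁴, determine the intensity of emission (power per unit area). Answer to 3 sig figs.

Stefan–Boltzmann: I = σT⁴ = 5.670×10⁻⁸ × (2050)⁴ = 1.00×10⁶ W/m².

I ≈ 1.00×10⁶ W/m²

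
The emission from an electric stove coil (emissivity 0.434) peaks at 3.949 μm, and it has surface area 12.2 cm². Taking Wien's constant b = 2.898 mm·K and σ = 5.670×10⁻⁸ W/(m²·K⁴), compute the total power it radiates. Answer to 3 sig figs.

Wien's law: T = b/λ_max = 2.898×10⁻³/3.949×10⁻⁶ = 733.857 K.
Area A = 12.2 cm² = 1.22×10⁻³ m².
Then P = εσAT⁴ = 0.434×5.670×10⁻⁸×1.22×10⁻³×(733.857)⁴ = 8.71 W.

P ≈ 8.71 W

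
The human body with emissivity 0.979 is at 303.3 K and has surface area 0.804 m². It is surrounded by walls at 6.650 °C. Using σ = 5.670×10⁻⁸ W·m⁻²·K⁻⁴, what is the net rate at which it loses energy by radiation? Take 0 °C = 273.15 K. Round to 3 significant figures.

Surroundings: T = 6.650 °C + 273.15 = 279.800 K.
Area A = 0.804 m².
Net radiated power P_net = εσA(T⁴ − T₀⁴) = 0.979×5.670×10⁻⁸×0.804×(303.3⁴ − 279.800⁴).
T⁴ − T₀⁴ = 8.46232×10⁹ − 6.12902×10⁹ = 2.33330×10⁹ K⁴, so P_net = 104 W.

Net loss ≈ 104 W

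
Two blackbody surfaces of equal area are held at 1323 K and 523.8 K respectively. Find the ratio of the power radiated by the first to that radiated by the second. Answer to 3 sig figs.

With equal areas, P₁/P₂ = (T₁/T₂)⁴ = (1323/523.8)⁴ = 40.7.

P₁/P₂ ≈ 40.7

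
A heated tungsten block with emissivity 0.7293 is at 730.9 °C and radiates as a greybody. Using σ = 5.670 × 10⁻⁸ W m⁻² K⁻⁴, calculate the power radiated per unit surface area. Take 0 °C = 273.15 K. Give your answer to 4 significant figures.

I ≈ 4.203×10⁴ W/m²

T = 730.9 °C + 273.15 = 1004.05 K.
Stefan–Boltzmann: I = εσT⁴ = 0.7293 × 5.670×10⁻⁸ × (1004.05)⁴ = 4.203×10⁴ W/m².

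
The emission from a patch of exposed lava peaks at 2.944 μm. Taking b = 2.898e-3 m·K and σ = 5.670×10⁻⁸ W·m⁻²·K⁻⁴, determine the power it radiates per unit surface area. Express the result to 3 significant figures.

Wien's law: T = b/λ_max = 2.898×10⁻³/2.944×10⁻⁶ = 984.375 K.
Then I = σT⁴ = 5.670×10⁻⁸×(984.375)⁴ = 5.32×10⁴ W/m².

I ≈ 5.32×10⁴ W/m²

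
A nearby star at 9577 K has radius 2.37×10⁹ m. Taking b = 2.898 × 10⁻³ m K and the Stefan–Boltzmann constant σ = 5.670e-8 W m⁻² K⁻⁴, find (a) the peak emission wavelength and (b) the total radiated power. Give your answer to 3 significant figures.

λ_max ≈ 303 nm; P ≈ 3.37×10²⁸ W

(a) λ_max = b/T = 2.898×10⁻³/9577 = 3.026×10⁻⁷ m = 303 nm.
Surface area A = 4πR² = 4π(2.37×10⁹ m)² = 7.05840×10¹⁹ m².
(b) P = σAT⁴ = 5.670×10⁻⁸×7.05840×10¹⁹×(9577)⁴ = 3.37×10²⁸ W.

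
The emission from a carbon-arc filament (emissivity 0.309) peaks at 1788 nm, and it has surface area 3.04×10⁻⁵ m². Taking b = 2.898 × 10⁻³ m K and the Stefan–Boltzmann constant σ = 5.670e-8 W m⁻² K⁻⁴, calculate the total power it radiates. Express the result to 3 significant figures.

P ≈ 3.68 W

Wien's law: T = b/λ_max = 2.898×10⁻³/1.788×10⁻⁶ = 1620.81 K.
Area A = 3.04×10⁻⁵ m².
Then P = εσAT⁴ = 0.309×5.670×10⁻⁸×3.04×10⁻⁵×(1620.81)⁴ = 3.68 W.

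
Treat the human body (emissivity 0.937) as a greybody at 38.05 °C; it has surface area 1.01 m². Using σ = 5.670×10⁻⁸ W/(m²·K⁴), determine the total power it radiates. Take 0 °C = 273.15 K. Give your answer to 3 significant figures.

P ≈ 503 W

T = 38.05 °C + 273.15 = 311.20 K.
Area A = 1.01 m².
P = εσAT⁴ = 0.937 × 5.670×10⁻⁸ × 1.01 × (311.20)⁴ = 503 W.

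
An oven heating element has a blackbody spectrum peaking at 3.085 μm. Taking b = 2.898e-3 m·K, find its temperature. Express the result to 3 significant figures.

T ≈ 939 K

Wien's law gives T = b/λ_max = (2.898×10⁻³ m·K)/(3.085×10⁻⁶ m) = 939 K.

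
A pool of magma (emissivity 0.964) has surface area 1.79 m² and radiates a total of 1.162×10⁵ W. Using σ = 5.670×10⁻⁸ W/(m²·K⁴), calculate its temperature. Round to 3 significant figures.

T ≈ 1.04×10³ K

Area A = 1.79 m².
P = εσAT⁴ ⇒ T = (P/(εσA))^(1/4) = (1.162×10⁵/(0.964×5.670×10⁻⁸×1.79))^(1/4) = 1.04×10³ K.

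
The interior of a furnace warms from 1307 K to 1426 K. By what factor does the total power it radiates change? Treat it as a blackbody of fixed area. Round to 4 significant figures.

P ∝ T⁴, so P₂/P₁ = (T₂/T₁)⁴ = (1426/1307)⁴ = (1.09105)⁴ = 1.417.

P₂/P₁ ≈ 1.417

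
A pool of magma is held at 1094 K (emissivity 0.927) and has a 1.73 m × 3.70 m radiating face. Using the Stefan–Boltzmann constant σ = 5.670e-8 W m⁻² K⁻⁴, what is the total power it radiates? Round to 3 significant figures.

P ≈ 4.82×10⁵ W

Area A = 1.73 × 3.70 = 6.401 m².
P = εσAT⁴ = 0.927 × 5.670×10⁻⁸ × 6.401 × (1094)⁴ = 4.82×10⁵ W.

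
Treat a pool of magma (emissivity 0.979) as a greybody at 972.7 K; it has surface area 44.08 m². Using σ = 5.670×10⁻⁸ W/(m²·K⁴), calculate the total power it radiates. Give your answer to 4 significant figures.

Area A = 44.08 m².
P = εσAT⁴ = 0.979 × 5.670×10⁻⁸ × 44.08 × (972.7)⁴ = 2.190×10⁶ W.

P ≈ 2.190×10⁶ W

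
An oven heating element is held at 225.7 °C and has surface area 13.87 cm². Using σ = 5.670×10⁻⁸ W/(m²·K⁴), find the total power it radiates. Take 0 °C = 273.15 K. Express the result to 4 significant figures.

T = 225.7 °C + 273.15 = 498.85 K.
Area A = 13.87 cm² = 1.387×10⁻³ m².
P = σAT⁴ = 5.670×10⁻⁸ × 1.387×10⁻³ × (498.85)⁴ = 4.870 W.

P ≈ 4.870 W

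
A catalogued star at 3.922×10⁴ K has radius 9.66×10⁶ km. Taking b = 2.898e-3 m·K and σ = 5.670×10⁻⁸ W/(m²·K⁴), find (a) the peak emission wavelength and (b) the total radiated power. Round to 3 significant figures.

λ_max ≈ 73.9 nm; P ≈ 1.57×10³² W

(a) λ_max = b/T = 2.898×10⁻³/3.922×10⁴ = 7.389×10⁻⁸ m = 73.9 nm.
Surface area A = 4πR² = 4π(9.66×10⁹ m)² = 1.17264×10²¹ m².
(b) P = σAT⁴ = 5.670×10⁻⁸×1.17264×10²¹×(3.922×10⁴)⁴ = 1.57×10³² W.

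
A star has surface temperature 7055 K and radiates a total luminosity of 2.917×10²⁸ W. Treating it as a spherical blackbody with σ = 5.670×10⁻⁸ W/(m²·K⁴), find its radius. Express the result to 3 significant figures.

L = 4πR²σT⁴ ⇒ R = √(L/(4πσT⁴)).
σT⁴ = 1.40466×10⁸ W/m², so R = √(2.917×10²⁸/(4π×1.40466×10⁸)) = 4.07×10⁹ m.

R ≈ 4.07×10⁹ m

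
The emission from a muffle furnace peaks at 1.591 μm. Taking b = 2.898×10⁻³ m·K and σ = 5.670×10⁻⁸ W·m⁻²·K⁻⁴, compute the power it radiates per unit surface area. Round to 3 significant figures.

I ≈ 6.24×10⁵ W/m²

Wien's law: T = b/λ_max = 2.898×10⁻³/1.591×10⁻⁶ = 1821.50 K.
Then I = σT⁴ = 5.670×10⁻⁸×(1821.50)⁴ = 6.24×10⁵ W/m².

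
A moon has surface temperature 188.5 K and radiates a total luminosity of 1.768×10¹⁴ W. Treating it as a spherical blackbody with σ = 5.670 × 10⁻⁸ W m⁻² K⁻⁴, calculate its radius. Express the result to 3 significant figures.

R ≈ 4.43×10⁵ m

L = 4πR²σT⁴ ⇒ R = √(L/(4πσT⁴)).
σT⁴ = 71.5861 W/m², so R = √(1.768×10¹⁴/(4π×71.5861)) = 4.43×10⁵ m.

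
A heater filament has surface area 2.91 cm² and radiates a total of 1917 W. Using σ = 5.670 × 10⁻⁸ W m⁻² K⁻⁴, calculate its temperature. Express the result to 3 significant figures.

T ≈ 3.28×10³ K

Area A = 2.91 cm² = 2.91×10⁻⁴ m².
P = σAT⁴ ⇒ T = (P/(σA))^(1/4) = (1917/(5.670×10⁻⁸×2.91×10⁻⁴))^(1/4) = 3.28×10³ K.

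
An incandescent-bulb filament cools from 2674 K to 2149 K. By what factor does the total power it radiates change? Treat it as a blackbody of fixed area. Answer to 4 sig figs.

P₂/P₁ ≈ 0.4172

P ∝ T⁴, so P₂/P₁ = (T₂/T₁)⁴ = (2149/2674)⁴ = (0.803665)⁴ = 0.4172.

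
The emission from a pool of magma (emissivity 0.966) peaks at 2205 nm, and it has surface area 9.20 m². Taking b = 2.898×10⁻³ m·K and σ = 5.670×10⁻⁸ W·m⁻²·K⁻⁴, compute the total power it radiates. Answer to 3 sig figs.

P ≈ 1.50×10⁶ W

Wien's law: T = b/λ_max = 2.898×10⁻³/2.205×10⁻⁶ = 1314.29 K.
Area A = 9.20 m².
Then P = εσAT⁴ = 0.966×5.670×10⁻⁸×9.20×(1314.29)⁴ = 1.50×10⁶ W.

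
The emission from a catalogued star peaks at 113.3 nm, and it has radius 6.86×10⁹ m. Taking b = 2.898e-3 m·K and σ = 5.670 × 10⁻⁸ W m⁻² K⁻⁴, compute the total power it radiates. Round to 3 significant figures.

Wien's law: T = b/λ_max = 2.898×10⁻³/1.133×10⁻⁷ = 25578.1 K.
Surface area A = 4πR² = 4π(6.86×10⁹ m)² = 5.91368×10²⁰ m².
Then P = σAT⁴ = 5.670×10⁻⁸×5.91368×10²⁰×(25578.1)⁴ = 1.44×10³¹ W.

P ≈ 1.44×10³¹ W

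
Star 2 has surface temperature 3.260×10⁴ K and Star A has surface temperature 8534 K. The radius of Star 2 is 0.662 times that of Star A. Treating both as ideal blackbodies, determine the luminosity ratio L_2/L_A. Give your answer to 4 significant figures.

L ∝ R²T⁴, so L_2/L_A = (R_2/R_A)²(T_2/T_A)⁴ = (0.662)² × (3.260×10⁴/8534)⁴ = 0.438244 × 212.941 = 93.32.

L_2/L_A ≈ 93.32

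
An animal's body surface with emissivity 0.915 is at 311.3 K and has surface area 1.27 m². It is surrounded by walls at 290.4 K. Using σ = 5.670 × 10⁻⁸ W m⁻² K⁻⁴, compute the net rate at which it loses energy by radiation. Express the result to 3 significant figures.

Net loss ≈ 150 W

Area A = 1.27 m².
Net radiated power P_net = εσA(T⁴ − T₀⁴) = 0.915×5.670×10⁻⁸×1.27×(311.3⁴ − 290.4⁴).
T⁴ − T₀⁴ = 9.39110×10⁹ − 7.11191×10⁹ = 2.27919×10⁹ K⁴, so P_net = 150 W.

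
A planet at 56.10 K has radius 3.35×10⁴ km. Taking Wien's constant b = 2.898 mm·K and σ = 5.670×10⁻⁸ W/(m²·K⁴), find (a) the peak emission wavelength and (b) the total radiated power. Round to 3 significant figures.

(a) λ_max = b/T = 2.898×10⁻³/56.10 = 5.166×10⁻⁵ m = 51.7 μm.
Surface area A = 4πR² = 4π(3.35×10⁷ m)² = 1.41026×10¹⁶ m².
(b) P = σAT⁴ = 5.670×10⁻⁸×1.41026×10¹⁶×(56.10)⁴ = 7.92×10¹⁵ W.

λ_max ≈ 51.7 μm; P ≈ 7.92×10¹⁵ W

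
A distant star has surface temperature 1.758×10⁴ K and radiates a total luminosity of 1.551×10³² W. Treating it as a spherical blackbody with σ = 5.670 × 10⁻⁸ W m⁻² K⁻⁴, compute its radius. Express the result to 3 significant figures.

L = 4πR²σT⁴ ⇒ R = √(L/(4πσT⁴)).
σT⁴ = 5.41575×10⁹ W/m², so R = √(1.551×10³²/(4π×5.41575×10⁹)) = 4.77×10¹⁰ m.

R ≈ 4.77×10¹⁰ m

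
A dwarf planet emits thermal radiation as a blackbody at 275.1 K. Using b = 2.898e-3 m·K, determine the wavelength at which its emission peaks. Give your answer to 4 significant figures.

λ_max ≈ 10.53 μm

Wien's displacement law: λ_max = b/T = (2.898×10⁻³ m·K)/(275.1 K) = 1.0534×10⁻⁵ m.
That is 10.53 μm, in the infrared range.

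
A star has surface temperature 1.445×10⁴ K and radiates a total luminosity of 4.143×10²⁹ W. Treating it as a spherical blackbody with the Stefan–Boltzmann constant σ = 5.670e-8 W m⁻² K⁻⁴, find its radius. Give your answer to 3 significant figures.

L = 4πR²σT⁴ ⇒ R = √(L/(4πσT⁴)).
σT⁴ = 2.47203×10⁹ W/m², so R = √(4.143×10²⁹/(4π×2.47203×10⁹)) = 3.65×10⁹ m.

R ≈ 3.65×10⁹ m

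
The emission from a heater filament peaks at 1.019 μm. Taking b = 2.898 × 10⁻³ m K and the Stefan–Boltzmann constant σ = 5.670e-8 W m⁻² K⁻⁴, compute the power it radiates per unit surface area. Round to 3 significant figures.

Wien's law: T = b/λ_max = 2.898×10⁻³/1.019×10⁻⁶ = 2843.96 K.
Then I = σT⁴ = 5.670×10⁻⁸×(2843.96)⁴ = 3.71×10⁶ W/m².

I ≈ 3.71×10⁶ W/m²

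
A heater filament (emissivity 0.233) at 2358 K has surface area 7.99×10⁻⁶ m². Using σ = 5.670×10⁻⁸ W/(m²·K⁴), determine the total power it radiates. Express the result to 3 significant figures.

Area A = 7.99×10⁻⁶ m².
P = εσAT⁴ = 0.233 × 5.670×10⁻⁸ × 7.99×10⁻⁶ × (2358)⁴ = 3.26 W.

P ≈ 3.26 W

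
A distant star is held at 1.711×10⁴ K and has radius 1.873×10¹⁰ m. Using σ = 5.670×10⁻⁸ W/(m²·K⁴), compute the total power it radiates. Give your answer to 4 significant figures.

P ≈ 2.142×10³¹ W

Surface area A = 4πR² = 4π(1.873×10¹⁰ m)² = 4.40844×10²¹ m².
P = σAT⁴ = 5.670×10⁻⁸ × 4.40844×10²¹ × (1.711×10⁴)⁴ = 2.142×10³¹ W.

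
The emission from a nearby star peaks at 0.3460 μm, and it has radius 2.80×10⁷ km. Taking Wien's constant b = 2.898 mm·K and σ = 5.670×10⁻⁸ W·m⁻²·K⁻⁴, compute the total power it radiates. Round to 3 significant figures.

P ≈ 2.75×10³⁰ W

Wien's law: T = b/λ_max = 2.898×10⁻³/3.460×10⁻⁷ = 8375.72 K.
Surface area A = 4πR² = 4π(2.80×10¹⁰ m)² = 9.85203×10²¹ m².
Then P = σAT⁴ = 5.670×10⁻⁸×9.85203×10²¹×(8375.72)⁴ = 2.75×10³⁰ W.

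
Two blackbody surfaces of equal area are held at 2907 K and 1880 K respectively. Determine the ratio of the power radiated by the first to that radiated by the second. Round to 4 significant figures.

P₁/P₂ ≈ 5.717

With equal areas, P₁/P₂ = (T₁/T₂)⁴ = (2907/1880)⁴ = 5.717.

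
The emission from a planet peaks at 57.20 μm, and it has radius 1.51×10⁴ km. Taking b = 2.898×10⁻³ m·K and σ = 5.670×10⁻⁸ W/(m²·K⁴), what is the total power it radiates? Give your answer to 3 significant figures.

Wien's law: T = b/λ_max = 2.898×10⁻³/5.720×10⁻⁵ = 50.6643 K.
Surface area A = 4πR² = 4π(1.51×10⁷ m)² = 2.86526×10¹⁵ m².
Then P = σAT⁴ = 5.670×10⁻⁸×2.86526×10¹⁵×(50.6643)⁴ = 1.07×10¹⁵ W.

P ≈ 1.07×10¹⁵ W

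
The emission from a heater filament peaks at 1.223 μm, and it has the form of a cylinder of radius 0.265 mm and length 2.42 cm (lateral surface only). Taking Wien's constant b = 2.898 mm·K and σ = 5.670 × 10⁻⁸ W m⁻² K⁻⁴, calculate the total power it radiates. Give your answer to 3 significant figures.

Wien's law: T = b/λ_max = 2.898×10⁻³/1.223×10⁻⁶ = 2369.58 K.
Lateral area A = 2πrL = 2π×2.65×10⁻⁴×0.0242 = 4.02941×10⁻⁵ m².
Then P = σAT⁴ = 5.670×10⁻⁸×4.02941×10⁻⁵×(2369.58)⁴ = 72.0 W.

P ≈ 72.0 W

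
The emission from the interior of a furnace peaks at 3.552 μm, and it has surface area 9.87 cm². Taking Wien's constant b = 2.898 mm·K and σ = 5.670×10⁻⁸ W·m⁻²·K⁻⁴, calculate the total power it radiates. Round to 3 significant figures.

P ≈ 24.8 W

Wien's law: T = b/λ_max = 2.898×10⁻³/3.552×10⁻⁶ = 815.878 K.
Area A = 9.87 cm² = 9.87×10⁻⁴ m².
Then P = σAT⁴ = 5.670×10⁻⁸×9.87×10⁻⁴×(815.878)⁴ = 24.8 W.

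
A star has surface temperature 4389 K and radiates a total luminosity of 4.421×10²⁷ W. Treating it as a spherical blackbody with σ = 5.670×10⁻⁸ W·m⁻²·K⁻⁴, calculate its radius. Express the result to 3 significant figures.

L = 4πR²σT⁴ ⇒ R = √(L/(4πσT⁴)).
σT⁴ = 2.10400×10⁷ W/m², so R = √(4.421×10²⁷/(4π×2.10400×10⁷)) = 4.09×10⁹ m.

R ≈ 4.09×10⁹ m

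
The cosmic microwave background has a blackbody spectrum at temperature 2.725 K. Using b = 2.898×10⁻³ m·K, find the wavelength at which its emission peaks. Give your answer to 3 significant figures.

λ_max ≈ 1.06×10⁻³ m

Wien's displacement law: λ_max = b/T = (2.898×10⁻³ m·K)/(2.725 K) = 1.063×10⁻³ m.
That is 1.06×10⁻³ m, in the microwave range.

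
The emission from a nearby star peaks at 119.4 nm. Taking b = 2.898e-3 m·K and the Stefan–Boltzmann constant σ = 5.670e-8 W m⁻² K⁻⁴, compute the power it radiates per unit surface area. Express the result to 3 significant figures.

Wien's law: T = b/λ_max = 2.898×10⁻³/1.194×10⁻⁷ = 24271.4 K.
Then I = σT⁴ = 5.670×10⁻⁸×(24271.4)⁴ = 1.97×10¹⁰ W/m².

I ≈ 1.97×10¹⁰ W/m²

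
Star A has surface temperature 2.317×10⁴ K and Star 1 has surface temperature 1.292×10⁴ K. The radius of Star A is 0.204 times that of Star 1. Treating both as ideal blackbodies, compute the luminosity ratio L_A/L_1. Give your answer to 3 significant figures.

L_A/L_1 ≈ 0.430

L ∝ R²T⁴, so L_A/L_1 = (R_A/R_1)²(T_A/T_1)⁴ = (0.204)² × (2.317×10⁴/1.292×10⁴)⁴ = 0.041616 × 10.3432 = 0.430.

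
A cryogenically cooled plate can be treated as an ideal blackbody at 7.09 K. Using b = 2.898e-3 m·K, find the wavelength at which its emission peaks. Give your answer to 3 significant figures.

λ_max ≈ 0.409 mm

Wien's displacement law: λ_max = b/T = (2.898×10⁻³ m·K)/(7.09 K) = 4.087×10⁻⁴ m.
That is 0.409 mm, in the infrared range.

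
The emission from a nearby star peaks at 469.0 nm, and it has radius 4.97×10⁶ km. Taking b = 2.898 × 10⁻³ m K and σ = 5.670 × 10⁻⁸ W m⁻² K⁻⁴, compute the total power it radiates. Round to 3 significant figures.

P ≈ 2.57×10²⁸ W

Wien's law: T = b/λ_max = 2.898×10⁻³/4.690×10⁻⁷ = 6179.10 K.
Surface area A = 4πR² = 4π(4.97×10⁹ m)² = 3.10401×10²⁰ m².
Then P = σAT⁴ = 5.670×10⁻⁸×3.10401×10²⁰×(6179.10)⁴ = 2.57×10²⁸ W.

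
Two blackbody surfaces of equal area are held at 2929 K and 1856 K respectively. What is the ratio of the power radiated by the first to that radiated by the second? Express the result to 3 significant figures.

With equal areas, P₁/P₂ = (T₁/T₂)⁴ = (2929/1856)⁴ = 6.20.

P₁/P₂ ≈ 6.20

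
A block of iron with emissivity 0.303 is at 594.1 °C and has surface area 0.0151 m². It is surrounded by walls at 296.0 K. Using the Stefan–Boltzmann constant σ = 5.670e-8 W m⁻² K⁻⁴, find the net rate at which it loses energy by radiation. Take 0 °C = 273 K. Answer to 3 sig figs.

Net loss ≈ 145 W

T = 594.1 °C + 273 = 867.1 K.
Area A = 0.0151 m².
Net radiated power P_net = εσA(T⁴ − T₀⁴) = 0.303×5.670×10⁻⁸×0.0151×(867.1⁴ − 296.0⁴).
T⁴ − T₀⁴ = 5.65297×10¹¹ − 7.67656×10⁹ = 5.57620×10¹¹ K⁴, so P_net = 145 W.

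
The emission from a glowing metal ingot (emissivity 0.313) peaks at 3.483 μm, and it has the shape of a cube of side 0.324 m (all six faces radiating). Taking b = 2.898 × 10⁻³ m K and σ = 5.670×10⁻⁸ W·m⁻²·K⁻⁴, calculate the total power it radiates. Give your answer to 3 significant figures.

Wien's law: T = b/λ_max = 2.898×10⁻³/3.483×10⁻⁶ = 832.041 K.
Area A = 6s² = 6×(0.324 m)² = 0.629856 m².
Then P = εσAT⁴ = 0.313×5.670×10⁻⁸×0.629856×(832.041)⁴ = 5.36×10³ W.

P ≈ 5.36×10³ W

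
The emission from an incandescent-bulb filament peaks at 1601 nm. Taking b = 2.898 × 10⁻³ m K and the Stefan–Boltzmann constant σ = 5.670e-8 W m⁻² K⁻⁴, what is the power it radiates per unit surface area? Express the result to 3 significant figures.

Wien's law: T = b/λ_max = 2.898×10⁻³/1.601×10⁻⁶ = 1810.12 K.
Then I = σT⁴ = 5.670×10⁻⁸×(1810.12)⁴ = 6.09×10⁵ W/m².

I ≈ 6.09×10⁵ W/m²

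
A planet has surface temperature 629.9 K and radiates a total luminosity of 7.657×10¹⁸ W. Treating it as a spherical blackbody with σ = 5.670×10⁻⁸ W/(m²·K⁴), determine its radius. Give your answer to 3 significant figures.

R ≈ 8.26×10⁶ m

L = 4πR²σT⁴ ⇒ R = √(L/(4πσT⁴)).
σT⁴ = 8926.26 W/m², so R = √(7.657×10¹⁸/(4π×8926.26)) = 8.26×10⁶ m.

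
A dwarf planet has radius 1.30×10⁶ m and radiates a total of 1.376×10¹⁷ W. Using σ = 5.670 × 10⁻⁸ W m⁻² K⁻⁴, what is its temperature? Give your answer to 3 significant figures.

T ≈ 581 K

Surface area A = 4πR² = 4π(1.30×10⁶ m)² = 2.12372×10¹³ m².
P = σAT⁴ ⇒ T = (P/(σA))^(1/4) = (1.376×10¹⁷/(5.670×10⁻⁸×2.12372×10¹³))^(1/4) = 581 K.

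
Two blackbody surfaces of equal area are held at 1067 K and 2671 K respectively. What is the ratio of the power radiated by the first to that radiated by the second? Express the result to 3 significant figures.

P₁/P₂ ≈ 0.0255

With equal areas, P₁/P₂ = (T₁/T₂)⁴ = (1067/2671)⁴ = 0.0255.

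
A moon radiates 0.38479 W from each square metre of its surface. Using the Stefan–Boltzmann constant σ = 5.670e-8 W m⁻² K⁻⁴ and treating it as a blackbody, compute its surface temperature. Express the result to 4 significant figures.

I = σT⁴, so T = (I/σ)^(1/4) = (0.38479/(5.670×10⁻⁸))^(1/4) = 51.04 K.

T ≈ 51.04 K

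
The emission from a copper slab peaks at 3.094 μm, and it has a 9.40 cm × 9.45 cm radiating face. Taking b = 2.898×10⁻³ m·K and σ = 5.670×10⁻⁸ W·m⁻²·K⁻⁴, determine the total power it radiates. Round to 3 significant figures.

Wien's law: T = b/λ_max = 2.898×10⁻³/3.094×10⁻⁶ = 936.652 K.
Area A = 0.0940 × 0.0945 = 8.883×10⁻³ m².
Then P = σAT⁴ = 5.670×10⁻⁸×8.883×10⁻³×(936.652)⁴ = 388 W.

P ≈ 388 W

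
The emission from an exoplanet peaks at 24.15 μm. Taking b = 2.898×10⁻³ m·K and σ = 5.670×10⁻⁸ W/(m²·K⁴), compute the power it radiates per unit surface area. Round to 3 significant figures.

I ≈ 11.8 W/m²

Wien's law: T = b/λ_max = 2.898×10⁻³/2.415×10⁻⁵ = 120.000 K.
Then I = σT⁴ = 5.670×10⁻⁸×(120.000)⁴ = 11.8 W/m².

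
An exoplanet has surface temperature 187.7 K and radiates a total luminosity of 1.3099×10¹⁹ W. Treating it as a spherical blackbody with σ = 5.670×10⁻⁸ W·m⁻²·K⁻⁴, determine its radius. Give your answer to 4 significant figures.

R ≈ 1.217×10⁸ m

L = 4πR²σT⁴ ⇒ R = √(L/(4πσT⁴)).
σT⁴ = 70.3785 W/m², so R = √(1.3099×10¹⁹/(4π×70.3785)) = 1.217×10⁸ m.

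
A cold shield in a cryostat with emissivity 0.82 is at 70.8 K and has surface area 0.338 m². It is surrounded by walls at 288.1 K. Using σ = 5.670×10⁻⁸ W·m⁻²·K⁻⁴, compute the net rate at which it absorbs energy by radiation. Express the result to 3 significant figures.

Area A = 0.338 m².
Net radiated power P_net = εσA(T⁴ − T₀⁴) = 0.82×5.670×10⁻⁸×0.338×(70.8⁴ − 288.1⁴).
T⁴ − T₀⁴ = 2.51266×10⁷ − 6.88927×10⁹ = -6.86414×10⁹ K⁴, so P_net = -108 W — negative, meaning a net gain of 108 W.

Net gain ≈ 108 W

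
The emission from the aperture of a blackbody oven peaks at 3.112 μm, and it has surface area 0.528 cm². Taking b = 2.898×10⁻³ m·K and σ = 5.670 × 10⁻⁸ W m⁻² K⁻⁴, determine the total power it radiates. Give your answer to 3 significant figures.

Wien's law: T = b/λ_max = 2.898×10⁻³/3.112×10⁻⁶ = 931.234 K.
Area A = 0.528 cm² = 5.28×10⁻⁵ m².
Then P = σAT⁴ = 5.670×10⁻⁸×5.28×10⁻⁵×(931.234)⁴ = 2.25 W.

P ≈ 2.25 W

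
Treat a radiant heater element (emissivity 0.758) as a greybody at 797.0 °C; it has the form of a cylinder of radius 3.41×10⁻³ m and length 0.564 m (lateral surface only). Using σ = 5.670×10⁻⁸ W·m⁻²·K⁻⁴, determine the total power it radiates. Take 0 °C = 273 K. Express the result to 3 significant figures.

P ≈ 681 W

T = 797.0 °C + 273 = 1070.0 K.
Lateral area A = 2πrL = 2π×3.41×10⁻³×0.564 = 0.0120841 m².
P = εσAT⁴ = 0.758 × 5.670×10⁻⁸ × 0.0120841 × (1070.0)⁴ = 681 W.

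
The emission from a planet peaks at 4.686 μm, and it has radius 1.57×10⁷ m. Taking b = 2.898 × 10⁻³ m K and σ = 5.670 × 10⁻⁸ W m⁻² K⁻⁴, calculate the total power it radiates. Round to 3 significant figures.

P ≈ 2.57×10¹⁹ W

Wien's law: T = b/λ_max = 2.898×10⁻³/4.686×10⁻⁶ = 618.438 K.
Surface area A = 4πR² = 4π(1.57×10⁷ m)² = 3.09748×10¹⁵ m².
Then P = σAT⁴ = 5.670×10⁻⁸×3.09748×10¹⁵×(618.438)⁴ = 2.57×10¹⁹ W.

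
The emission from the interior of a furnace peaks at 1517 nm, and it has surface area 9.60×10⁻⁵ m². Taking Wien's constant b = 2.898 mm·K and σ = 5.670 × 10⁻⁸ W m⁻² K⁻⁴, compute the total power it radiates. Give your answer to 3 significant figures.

Wien's law: T = b/λ_max = 2.898×10⁻³/1.517×10⁻⁶ = 1910.35 K.
Area A = 9.60×10⁻⁵ m².
Then P = σAT⁴ = 5.670×10⁻⁸×9.60×10⁻⁵×(1910.35)⁴ = 72.5 W.

P ≈ 72.5 W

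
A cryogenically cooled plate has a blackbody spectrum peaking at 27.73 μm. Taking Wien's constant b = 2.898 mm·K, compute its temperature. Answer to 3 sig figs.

T ≈ 105 K

Wien's law gives T = b/λ_max = (2.898×10⁻³ m·K)/(2.773×10⁻⁵ m) = 105 K.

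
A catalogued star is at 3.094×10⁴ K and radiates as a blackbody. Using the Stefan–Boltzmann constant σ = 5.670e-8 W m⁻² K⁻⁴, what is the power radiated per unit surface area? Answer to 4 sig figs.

I ≈ 5.196×10¹⁰ W/m²

Stefan–Boltzmann: I = σT⁴ = 5.670×10⁻⁸ × (3.094×10⁴)⁴ = 5.196×10¹⁰ W/m².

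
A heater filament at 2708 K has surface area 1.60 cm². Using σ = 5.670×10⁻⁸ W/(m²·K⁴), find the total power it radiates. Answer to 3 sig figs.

P ≈ 488 W

Area A = 1.60 cm² = 1.60×10⁻⁴ m².
P = σAT⁴ = 5.670×10⁻⁸ × 1.60×10⁻⁴ × (2708)⁴ = 488 W.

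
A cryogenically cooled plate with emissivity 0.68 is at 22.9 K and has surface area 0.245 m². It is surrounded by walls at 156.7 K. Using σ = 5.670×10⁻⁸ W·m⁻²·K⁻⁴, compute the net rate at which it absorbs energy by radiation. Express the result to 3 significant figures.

Net gain ≈ 5.69 W

Area A = 0.245 m².
Net radiated power P_net = εσA(T⁴ − T₀⁴) = 0.68×5.670×10⁻⁸×0.245×(22.9⁴ − 156.7⁴).
T⁴ − T₀⁴ = 2.75006×10⁵ − 6.02943×10⁸ = -6.02668×10⁸ K⁴, so P_net = -5.69 W — negative, meaning a net gain of 5.69 W.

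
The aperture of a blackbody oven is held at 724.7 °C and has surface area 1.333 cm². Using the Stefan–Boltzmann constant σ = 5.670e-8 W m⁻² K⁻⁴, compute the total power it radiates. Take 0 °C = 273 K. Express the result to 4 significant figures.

T = 724.7 °C + 273 = 997.7 K.
Area A = 1.333 cm² = 1.333×10⁻⁴ m².
P = σAT⁴ = 5.670×10⁻⁸ × 1.333×10⁻⁴ × (997.7)⁴ = 7.489 W.

P ≈ 7.489 W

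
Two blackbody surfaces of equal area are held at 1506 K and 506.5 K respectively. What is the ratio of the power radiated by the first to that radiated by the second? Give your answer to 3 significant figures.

With equal areas, P₁/P₂ = (T₁/T₂)⁴ = (1506/506.5)⁴ = 78.2.

P₁/P₂ ≈ 78.2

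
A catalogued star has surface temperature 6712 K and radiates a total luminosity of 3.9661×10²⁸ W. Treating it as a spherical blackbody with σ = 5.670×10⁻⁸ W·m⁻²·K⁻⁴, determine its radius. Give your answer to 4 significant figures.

L = 4πR²σT⁴ ⇒ R = √(L/(4πσT⁴)).
σT⁴ = 1.15078×10⁸ W/m², so R = √(3.9661×10²⁸/(4π×1.15078×10⁸)) = 5.237×10⁹ m.

R ≈ 5.237×10⁹ m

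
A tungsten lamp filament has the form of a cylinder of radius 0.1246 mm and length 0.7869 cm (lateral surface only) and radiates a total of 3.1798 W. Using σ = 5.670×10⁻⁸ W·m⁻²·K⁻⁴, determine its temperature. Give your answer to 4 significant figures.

Lateral area A = 2πrL = 2π×1.246×10⁻⁴×7.869×10⁻³ = 6.16052×10⁻⁶ m².
P = σAT⁴ ⇒ T = (P/(σA))^(1/4) = (3.1798/(5.670×10⁻⁸×6.16052×10⁻⁶))^(1/4) = 1737 K.

T ≈ 1737 K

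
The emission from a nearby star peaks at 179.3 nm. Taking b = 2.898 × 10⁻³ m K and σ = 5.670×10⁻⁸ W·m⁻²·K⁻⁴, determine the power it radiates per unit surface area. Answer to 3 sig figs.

Wien's law: T = b/λ_max = 2.898×10⁻³/1.793×10⁻⁷ = 16162.9 K.
Then I = σT⁴ = 5.670×10⁻⁸×(16162.9)⁴ = 3.87×10⁹ W/m².

I ≈ 3.87×10⁹ W/m²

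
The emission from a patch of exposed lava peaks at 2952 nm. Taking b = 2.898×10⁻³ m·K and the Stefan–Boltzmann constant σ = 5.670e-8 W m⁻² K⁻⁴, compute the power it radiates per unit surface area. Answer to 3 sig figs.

Wien's law: T = b/λ_max = 2.898×10⁻³/2.952×10⁻⁶ = 981.707 K.
Then I = σT⁴ = 5.670×10⁻⁸×(981.707)⁴ = 5.27×10⁴ W/m².

I ≈ 5.27×10⁴ W/m²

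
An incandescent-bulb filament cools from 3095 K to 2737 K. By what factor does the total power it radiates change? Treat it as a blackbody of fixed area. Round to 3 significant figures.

P ∝ T⁴, so P₂/P₁ = (T₂/T₁)⁴ = (2737/3095)⁴ = (0.884330)⁴ = 0.612.

P₂/P₁ ≈ 0.612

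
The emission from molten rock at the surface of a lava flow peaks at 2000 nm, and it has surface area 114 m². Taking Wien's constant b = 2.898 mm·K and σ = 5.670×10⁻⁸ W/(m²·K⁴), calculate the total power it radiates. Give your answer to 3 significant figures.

Wien's law: T = b/λ_max = 2.898×10⁻³/2.000×10⁻⁶ = 1449.00 K.
Area A = 114 m².
Then P = σAT⁴ = 5.670×10⁻⁸×114×(1449.00)⁴ = 2.85×10⁷ W.

P ≈ 2.85×10⁷ W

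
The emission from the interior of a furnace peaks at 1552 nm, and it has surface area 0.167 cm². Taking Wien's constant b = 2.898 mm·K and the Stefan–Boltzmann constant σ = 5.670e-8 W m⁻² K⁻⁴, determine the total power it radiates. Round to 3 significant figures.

Wien's law: T = b/λ_max = 2.898×10⁻³/1.552×10⁻⁶ = 1867.27 K.
Area A = 0.167 cm² = 1.67×10⁻⁵ m².
Then P = σAT⁴ = 5.670×10⁻⁸×1.67×10⁻⁵×(1867.27)⁴ = 11.5 W.

P ≈ 11.5 W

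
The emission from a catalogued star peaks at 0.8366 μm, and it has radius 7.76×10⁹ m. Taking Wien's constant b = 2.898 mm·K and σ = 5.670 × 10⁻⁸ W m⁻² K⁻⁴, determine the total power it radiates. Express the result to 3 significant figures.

Wien's law: T = b/λ_max = 2.898×10⁻³/8.366×10⁻⁷ = 3464.02 K.
Surface area A = 4πR² = 4π(7.76×10⁹ m)² = 7.56717×10²⁰ m².
Then P = σAT⁴ = 5.670×10⁻⁸×7.56717×10²⁰×(3464.02)⁴ = 6.18×10²⁷ W.

P ≈ 6.18×10²⁷ W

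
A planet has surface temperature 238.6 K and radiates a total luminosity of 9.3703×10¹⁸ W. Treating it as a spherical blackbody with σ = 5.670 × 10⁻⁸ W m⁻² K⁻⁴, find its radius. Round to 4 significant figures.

R ≈ 6.370×10⁷ m

L = 4πR²σT⁴ ⇒ R = √(L/(4πσT⁴)).
σT⁴ = 183.766 W/m², so R = √(9.3703×10¹⁸/(4π×183.766)) = 6.370×10⁷ m.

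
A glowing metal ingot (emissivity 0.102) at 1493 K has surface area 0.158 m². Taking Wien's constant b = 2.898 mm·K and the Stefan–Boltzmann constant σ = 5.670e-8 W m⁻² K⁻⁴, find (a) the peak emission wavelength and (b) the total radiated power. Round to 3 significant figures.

(a) λ_max = b/T = 2.898×10⁻³/1493 = 1.941×10⁻⁶ m = 1.94 μm.
Area A = 0.158 m².
(b) P = εσAT⁴ = 0.102×5.670×10⁻⁸×0.158×(1493)⁴ = 4.54×10³ W.

λ_max ≈ 1.94 μm; P ≈ 4.54×10³ W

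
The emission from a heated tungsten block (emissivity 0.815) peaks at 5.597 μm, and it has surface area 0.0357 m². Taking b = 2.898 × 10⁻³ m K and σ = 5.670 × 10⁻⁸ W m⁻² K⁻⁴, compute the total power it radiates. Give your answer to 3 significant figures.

Wien's law: T = b/λ_max = 2.898×10⁻³/5.597×10⁻⁶ = 517.777 K.
Area A = 0.0357 m².
Then P = εσAT⁴ = 0.815×5.670×10⁻⁸×0.0357×(517.777)⁴ = 119 W.

P ≈ 119 W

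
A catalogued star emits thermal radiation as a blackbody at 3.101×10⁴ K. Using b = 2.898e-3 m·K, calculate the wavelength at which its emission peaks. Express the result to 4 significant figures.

λ_max ≈ 93.45 nm

Wien's displacement law: λ_max = b/T = (2.898×10⁻³ m·K)/(3.101×10⁴ K) = 9.3454×10⁻⁸ m.
That is 93.45 nm, in the ultraviolet range.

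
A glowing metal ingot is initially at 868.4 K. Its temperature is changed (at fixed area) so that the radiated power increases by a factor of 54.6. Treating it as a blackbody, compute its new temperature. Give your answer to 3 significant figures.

T₂ ≈ 2.36×10³ K

P ∝ T⁴, so T₂/T₁ = (P₂/P₁)^(1/4) = (54.6)^(1/4) = 2.71830.
T₂ = 868.4 × 2.71830 = 2.36×10³ K.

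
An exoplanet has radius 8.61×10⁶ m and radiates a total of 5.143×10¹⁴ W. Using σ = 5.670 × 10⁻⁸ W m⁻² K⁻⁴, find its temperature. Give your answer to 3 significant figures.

Surface area A = 4πR² = 4π(8.61×10⁶ m)² = 9.31571×10¹⁴ m².
P = σAT⁴ ⇒ T = (P/(σA))^(1/4) = (5.143×10¹⁴/(5.670×10⁻⁸×9.31571×10¹⁴))^(1/4) = 55.9 K.

T ≈ 55.9 K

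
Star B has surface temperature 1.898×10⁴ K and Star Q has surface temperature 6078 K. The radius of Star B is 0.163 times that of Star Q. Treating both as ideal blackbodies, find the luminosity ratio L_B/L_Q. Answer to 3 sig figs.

L ∝ R²T⁴, so L_B/L_Q = (R_B/R_Q)²(T_B/T_Q)⁴ = (0.163)² × (1.898×10⁴/6078)⁴ = 0.026569 × 95.0916 = 2.53.

L_B/L_Q ≈ 2.53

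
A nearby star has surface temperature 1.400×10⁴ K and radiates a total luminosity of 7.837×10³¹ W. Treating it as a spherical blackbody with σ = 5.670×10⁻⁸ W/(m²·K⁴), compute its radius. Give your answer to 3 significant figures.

R ≈ 5.35×10¹⁰ m

L = 4πR²σT⁴ ⇒ R = √(L/(4πσT⁴)).
σT⁴ = 2.17819×10⁹ W/m², so R = √(7.837×10³¹/(4π×2.17819×10⁹)) = 5.35×10¹⁰ m.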